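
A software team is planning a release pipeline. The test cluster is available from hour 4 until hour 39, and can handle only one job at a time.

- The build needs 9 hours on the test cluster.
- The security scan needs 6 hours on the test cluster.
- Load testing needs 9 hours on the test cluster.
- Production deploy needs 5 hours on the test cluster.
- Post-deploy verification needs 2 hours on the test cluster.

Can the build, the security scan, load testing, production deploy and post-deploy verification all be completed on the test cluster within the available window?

Yes

The test cluster window is 39 − 4 = 35 hours.
Running back to back, the jobs need 9 + 6 + 9 + 5 + 2 = 31 hours on the test cluster.
Since 31 ≤ 35, they fit within the window.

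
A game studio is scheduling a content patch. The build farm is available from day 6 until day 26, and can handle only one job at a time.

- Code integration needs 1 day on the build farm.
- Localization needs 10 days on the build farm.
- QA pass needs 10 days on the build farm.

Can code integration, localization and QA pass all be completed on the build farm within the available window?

The build farm window is 26 − 6 = 20 days.
Running back to back, the jobs need 1 + 10 + 10 = 21 days on the build farm.
Since 21 > 20, they cannot all fit.

No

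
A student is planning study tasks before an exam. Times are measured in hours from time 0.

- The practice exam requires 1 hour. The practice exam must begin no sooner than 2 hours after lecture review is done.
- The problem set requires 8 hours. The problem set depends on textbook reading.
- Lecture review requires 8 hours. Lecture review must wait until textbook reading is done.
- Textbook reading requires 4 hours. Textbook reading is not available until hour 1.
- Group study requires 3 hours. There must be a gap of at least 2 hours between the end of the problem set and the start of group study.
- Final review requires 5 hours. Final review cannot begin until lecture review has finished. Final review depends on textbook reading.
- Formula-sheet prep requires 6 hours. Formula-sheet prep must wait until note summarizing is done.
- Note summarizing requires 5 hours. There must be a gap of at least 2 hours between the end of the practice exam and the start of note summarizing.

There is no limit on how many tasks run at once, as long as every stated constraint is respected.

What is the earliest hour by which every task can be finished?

29

After its own release at hour 1, textbook reading can start at hour 1 and finishes at hour 5.
After textbook reading (finishes hour 5), the problem set can start at hour 5 and finishes at hour 13.
Group study waits on the problem set (finishes hour 13, plus 2-hour gap → hour 15), so it starts at hour 15 and finishes at 15 + 3 = hour 18.
Lecture review cannot begin until textbook reading (finishes hour 5). It runs from hour 5 to 5 + 8 = hour 13.
Final review has to wait for lecture review (finishes hour 13); textbook reading (finishes hour 5). The latest of these is hour 13, so final review runs hour 13 to 13 + 5 = hour 18.
After lecture review (finishes hour 13, plus 2-hour gap → hour 15), the practice exam can start at hour 15 and finishes at hour 16.
After the practice exam (finishes hour 16, plus 2-hour gap → hour 18), note summarizing can start at hour 18 and finishes at hour 23.
After note summarizing (finishes hour 23), formula-sheet prep can start at hour 23 and finishes at hour 29.
All tasks are finished once the last one completes. Finish times: Textbook reading at 5, Lecture review at 13, The problem set at 13, The practice exam at 16, Group study at 18, Note summarizing at 23, Formula-sheet prep at 29, Final review at 18. The latest is hour 29.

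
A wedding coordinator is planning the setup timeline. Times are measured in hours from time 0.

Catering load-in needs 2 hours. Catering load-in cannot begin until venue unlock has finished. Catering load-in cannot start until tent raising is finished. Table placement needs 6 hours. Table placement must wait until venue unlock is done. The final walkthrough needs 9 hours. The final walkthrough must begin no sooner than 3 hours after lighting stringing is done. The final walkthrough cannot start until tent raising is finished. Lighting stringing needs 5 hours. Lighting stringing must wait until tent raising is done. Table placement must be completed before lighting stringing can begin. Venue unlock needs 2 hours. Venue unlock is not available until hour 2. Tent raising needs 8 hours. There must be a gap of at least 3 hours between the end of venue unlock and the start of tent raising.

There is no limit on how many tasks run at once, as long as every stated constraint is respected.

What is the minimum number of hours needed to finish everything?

32

After its own release at hour 2, venue unlock can start at hour 2 and finishes at hour 4.
Table placement waits on venue unlock (finishes hour 4), so it starts at hour 4 and finishes at 4 + 6 = hour 10.
Tent raising cannot begin until venue unlock (finishes hour 4, plus 3-hour gap → hour 7). It runs from hour 7 to 7 + 8 = hour 15.
For catering load-in: venue unlock (finishes hour 4); tent raising (finishes hour 15). Taking the maximum gives a start of hour 15, and it finishes at 15 + 2 = hour 17.
Lighting stringing has to wait for tent raising (finishes hour 15); table placement (finishes hour 10). The latest of these is hour 15, so lighting stringing runs hour 15 to 15 + 5 = hour 20.
The final walkthrough has to wait for lighting stringing (finishes hour 20, plus 3-hour gap → hour 23); tent raising (finishes hour 15). The latest of these is hour 23, so the final walkthrough runs hour 23 to 23 + 9 = hour 32.
All tasks are finished once the last one completes. Finish times: Venue unlock at 4, Tent raising at 15, Table placement at 10, Lighting stringing at 20, Catering load-in at 17, The final walkthrough at 32. The latest is hour 32.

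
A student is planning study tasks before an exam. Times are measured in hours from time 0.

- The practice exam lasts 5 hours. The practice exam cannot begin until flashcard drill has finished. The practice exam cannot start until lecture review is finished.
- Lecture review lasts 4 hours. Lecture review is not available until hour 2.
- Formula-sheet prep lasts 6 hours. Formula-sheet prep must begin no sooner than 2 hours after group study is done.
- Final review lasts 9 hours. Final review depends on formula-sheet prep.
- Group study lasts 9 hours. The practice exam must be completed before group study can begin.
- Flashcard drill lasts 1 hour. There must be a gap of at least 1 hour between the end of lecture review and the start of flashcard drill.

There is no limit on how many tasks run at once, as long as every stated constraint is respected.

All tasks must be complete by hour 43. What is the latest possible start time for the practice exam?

12

Final review must finish by hour 43; it takes 9 hours, so it must start by 43 − 9 = hour 34.
Formula-sheet prep feeds into final review (must start by hour 34); so formula-sheet prep must finish by hour 34 and therefore start by hour 28.
Since formula-sheet prep (must start by hour 28, minus 2-hour gap → hour 26) depends on it, group study must finish by hour 26. Backing off its 9-hour duration gives a latest start of hour 17.
Since group study (must start by hour 17) depends on it, the practice exam must finish by hour 17. Backing off its 5-hour duration gives a latest start of hour 12.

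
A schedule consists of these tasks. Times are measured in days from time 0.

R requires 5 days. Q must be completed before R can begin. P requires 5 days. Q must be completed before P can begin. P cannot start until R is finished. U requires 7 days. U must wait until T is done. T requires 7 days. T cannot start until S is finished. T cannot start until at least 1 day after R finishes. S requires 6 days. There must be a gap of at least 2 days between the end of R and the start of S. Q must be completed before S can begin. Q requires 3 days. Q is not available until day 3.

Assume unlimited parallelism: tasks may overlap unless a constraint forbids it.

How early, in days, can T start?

Q cannot begin until its own release at day 3. It runs from day 3 to 3 + 3 = day 6.
R cannot begin until Q (finishes day 6). It runs from day 6 to 6 + 5 = day 11.
For S: R (finishes day 11, plus 2-day gap → day 13); Q (finishes day 6). Taking the maximum gives a start of day 13, and it finishes at 13 + 6 = day 19.
T waits on S (finishes day 19); R (finishes day 11, plus 1-day gap → day 12). The latest of these is day 19, which is the earliest T can start.

19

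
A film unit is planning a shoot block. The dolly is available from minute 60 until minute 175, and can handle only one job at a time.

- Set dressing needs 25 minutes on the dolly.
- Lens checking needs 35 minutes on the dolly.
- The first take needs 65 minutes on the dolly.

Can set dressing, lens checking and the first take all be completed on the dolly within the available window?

The dolly window is 175 − 60 = 115 minutes.
Running back to back, the jobs need 25 + 35 + 65 = 125 minutes on the dolly.
Since 125 > 115, they cannot all fit.

No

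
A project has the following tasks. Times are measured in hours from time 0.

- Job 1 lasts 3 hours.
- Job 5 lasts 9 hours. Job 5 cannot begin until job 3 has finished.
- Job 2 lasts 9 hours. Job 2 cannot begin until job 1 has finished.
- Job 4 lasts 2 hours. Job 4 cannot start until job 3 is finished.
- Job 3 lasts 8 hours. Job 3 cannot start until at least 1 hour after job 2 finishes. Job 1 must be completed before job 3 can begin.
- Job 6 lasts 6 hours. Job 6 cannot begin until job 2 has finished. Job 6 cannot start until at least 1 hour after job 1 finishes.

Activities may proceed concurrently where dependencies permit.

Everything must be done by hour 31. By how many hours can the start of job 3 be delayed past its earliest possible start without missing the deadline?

Job 1 can start immediately at hour 0; it finishes at hour 3.
Job 2 cannot begin until job 1 (finishes hour 3). It runs from hour 3 to 3 + 9 = hour 12.
Job 3 needs all of job 2 (finishes hour 12, plus 1-hour gap → hour 13); job 1 (finishes hour 3). That puts its earliest start at hour 13; it finishes at 13 + 8 = hour 21.

Working backward from the deadline:
Nothing follows job 4; the deadline of hour 31 is its only limit. It must start by 31 − 2 = hour 29.
Nothing follows job 5; the deadline of hour 31 is its only limit. It must start by 31 − 9 = hour 22.
Job 3 has several dependents: job 4 (must start by hour 29); job 5 (must start by hour 22). The earliest of those limits is hour 22, so job 3 must start by 22 − 8 = hour 14.
So job 3 can start as early as hour 13 and as late as hour 14, giving 14 − 13 = 1 hour of slack.

1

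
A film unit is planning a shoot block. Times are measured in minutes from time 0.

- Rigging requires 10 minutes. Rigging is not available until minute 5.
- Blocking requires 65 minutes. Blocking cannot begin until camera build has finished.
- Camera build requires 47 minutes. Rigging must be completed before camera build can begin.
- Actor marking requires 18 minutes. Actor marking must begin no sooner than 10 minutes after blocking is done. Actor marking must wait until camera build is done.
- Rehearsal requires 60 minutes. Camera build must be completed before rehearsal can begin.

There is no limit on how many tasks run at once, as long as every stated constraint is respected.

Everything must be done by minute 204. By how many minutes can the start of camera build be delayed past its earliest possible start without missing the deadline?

Rigging waits on its own release at minute 5, so it starts at minute 5 and finishes at 5 + 10 = minute 15.
Camera build waits on rigging (finishes minute 15), so it starts at minute 15 and finishes at 15 + 47 = minute 62.

Working backward from the deadline:
Actor marking must finish by minute 204; it takes 18 minutes, so it must start by 204 − 18 = minute 186.
Blocking has to be done before actor marking (must start by minute 186, minus 10-minute gap → minute 176). That means finishing by minute 176, i.e. starting by 176 − 65 = minute 111.
Rehearsal must finish by minute 204; it takes 60 minutes, so it must start by 204 − 60 = minute 144.
For camera build: blocking (must start by minute 111); actor marking (must start by minute 186); rehearsal (must start by minute 144). The most restrictive is minute 111; with a 47-minute duration, camera build must start by minute 64.
So camera build can start as early as minute 15 and as late as minute 64, giving 64 − 15 = 49 minutes of slack.

49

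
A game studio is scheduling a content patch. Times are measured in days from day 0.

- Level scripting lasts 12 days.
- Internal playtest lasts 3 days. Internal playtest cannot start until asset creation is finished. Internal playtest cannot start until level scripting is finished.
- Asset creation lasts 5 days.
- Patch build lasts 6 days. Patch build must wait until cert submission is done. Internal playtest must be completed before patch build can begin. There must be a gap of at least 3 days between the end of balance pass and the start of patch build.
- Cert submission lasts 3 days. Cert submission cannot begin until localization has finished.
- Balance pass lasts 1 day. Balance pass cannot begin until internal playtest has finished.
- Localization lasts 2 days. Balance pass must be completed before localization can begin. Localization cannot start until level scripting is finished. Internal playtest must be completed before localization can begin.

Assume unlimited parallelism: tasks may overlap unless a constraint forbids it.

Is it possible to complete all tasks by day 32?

Level scripting can start immediately at day 0; it finishes at day 12.
Asset creation has no prerequisites, so it starts at day 0 and finishes at day 5.
Internal playtest needs all of asset creation (finishes day 5); level scripting (finishes day 12). That puts its earliest start at day 12; it finishes at 12 + 3 = day 15.
Balance pass cannot begin until internal playtest (finishes day 15). It runs from day 15 to 15 + 1 = day 16.
Localization cannot start until balance pass (finishes day 16); level scripting (finishes day 12); internal playtest (finishes day 15). The controlling bound is day 16, so localization finishes at 16 + 2 = day 18.
Cert submission cannot begin until localization (finishes day 18). It runs from day 18 to 18 + 3 = day 21.
For patch build: cert submission (finishes day 21); internal playtest (finishes day 15); balance pass (finishes day 16, plus 3-day gap → day 19). Taking the maximum gives a start of day 21, and it finishes at 21 + 6 = day 27.
Every task is finished by day 27, which is no later than the deadline of 32, so the schedule is feasible.

Yes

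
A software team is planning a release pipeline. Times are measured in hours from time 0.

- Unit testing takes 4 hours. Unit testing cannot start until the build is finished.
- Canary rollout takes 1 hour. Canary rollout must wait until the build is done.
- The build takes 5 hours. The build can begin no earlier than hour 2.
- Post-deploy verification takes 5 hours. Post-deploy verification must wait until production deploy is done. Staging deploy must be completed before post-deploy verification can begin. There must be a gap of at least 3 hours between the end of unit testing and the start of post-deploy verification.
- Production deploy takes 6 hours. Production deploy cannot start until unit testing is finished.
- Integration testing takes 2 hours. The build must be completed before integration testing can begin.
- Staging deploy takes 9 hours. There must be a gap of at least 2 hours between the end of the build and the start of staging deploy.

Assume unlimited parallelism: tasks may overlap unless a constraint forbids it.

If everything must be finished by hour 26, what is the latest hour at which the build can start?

5

To finish by hour 26, post-deploy verification (duration 5) must start no later than hour 21.
Production deploy has to be done before post-deploy verification (must start by hour 21). That means finishing by hour 21, i.e. starting by 21 − 6 = hour 15.
Unit testing must finish in time for production deploy (must start by hour 15); post-deploy verification (must start by hour 21, minus 3-hour gap → hour 18). The tightest is hour 15, so unit testing must start by 15 − 4 = hour 11.
Integration testing must finish by hour 26; it takes 2 hours, so it must start by 26 − 2 = hour 24.
Since post-deploy verification (must start by hour 21) depends on it, staging deploy must finish by hour 21. Backing off its 9-hour duration gives a latest start of hour 12.
To finish by hour 26, canary rollout (duration 1) must start no later than hour 25.
The build has several dependents: unit testing (must start by hour 11); integration testing (must start by hour 24); staging deploy (must start by hour 12, minus 2-hour gap → hour 10); canary rollout (must start by hour 25). The earliest of those limits is hour 10, so the build must start by 10 − 5 = hour 5.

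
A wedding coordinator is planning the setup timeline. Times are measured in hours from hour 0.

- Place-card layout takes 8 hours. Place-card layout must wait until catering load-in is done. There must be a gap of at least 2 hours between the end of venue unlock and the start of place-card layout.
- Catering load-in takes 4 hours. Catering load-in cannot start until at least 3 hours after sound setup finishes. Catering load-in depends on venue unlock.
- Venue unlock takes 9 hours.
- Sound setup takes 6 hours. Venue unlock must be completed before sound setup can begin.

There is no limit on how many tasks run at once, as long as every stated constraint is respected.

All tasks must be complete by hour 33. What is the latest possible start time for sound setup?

12

Nothing follows place-card layout; the deadline of hour 33 is its only limit. It must start by 33 − 8 = hour 25.
Since place-card layout (must start by hour 25) depends on it, catering load-in must finish by hour 25. Backing off its 4-hour duration gives a latest start of hour 21.
Sound setup has to be done before catering load-in (must start by hour 21, minus 3-hour gap → hour 18). That means finishing by hour 18, i.e. starting by 18 − 6 = hour 12.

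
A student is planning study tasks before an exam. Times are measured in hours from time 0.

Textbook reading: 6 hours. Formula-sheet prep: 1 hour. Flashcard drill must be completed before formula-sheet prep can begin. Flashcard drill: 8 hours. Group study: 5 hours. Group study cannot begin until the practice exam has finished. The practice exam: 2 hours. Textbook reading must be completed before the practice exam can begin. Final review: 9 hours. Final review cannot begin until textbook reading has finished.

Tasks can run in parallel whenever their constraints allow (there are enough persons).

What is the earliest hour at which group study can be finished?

13

Textbook reading has no prerequisites, so it starts at hour 0 and finishes at hour 6.
After textbook reading (finishes hour 6), the practice exam can start at hour 6 and finishes at hour 8.
After the practice exam (finishes hour 8), group study can start at hour 8 and finishes at hour 13.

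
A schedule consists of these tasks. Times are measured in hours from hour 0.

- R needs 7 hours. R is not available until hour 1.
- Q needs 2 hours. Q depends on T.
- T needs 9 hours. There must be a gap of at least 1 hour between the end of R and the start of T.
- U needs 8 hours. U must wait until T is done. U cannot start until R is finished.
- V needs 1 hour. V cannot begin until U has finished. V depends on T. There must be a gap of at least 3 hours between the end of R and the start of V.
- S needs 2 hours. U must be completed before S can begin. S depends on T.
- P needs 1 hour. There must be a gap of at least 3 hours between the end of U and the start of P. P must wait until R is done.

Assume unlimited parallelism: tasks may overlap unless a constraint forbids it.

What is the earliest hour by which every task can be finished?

R cannot begin until its own release at hour 1. It runs from hour 1 to 1 + 7 = hour 8.
T cannot begin until R (finishes hour 8, plus 1-hour gap → hour 9). It runs from hour 9 to 9 + 9 = hour 18.
U needs all of T (finishes hour 18); R (finishes hour 8). That puts its earliest start at hour 18; it finishes at 18 + 8 = hour 26.
V needs all of U (finishes hour 26); T (finishes hour 18); R (finishes hour 8, plus 3-hour gap → hour 11). That puts its earliest start at hour 26; it finishes at 26 + 1 = hour 27.
For S: U (finishes hour 26); T (finishes hour 18). Taking the maximum gives a start of hour 26, and it finishes at 26 + 2 = hour 28.
P has to wait for U (finishes hour 26, plus 3-hour gap → hour 29); R (finishes hour 8). The latest of these is hour 29, so P runs hour 29 to 29 + 1 = hour 30.
Q cannot begin until T (finishes hour 18). It runs from hour 18 to 18 + 2 = hour 20.
All tasks are finished once the last one completes. Finish times: P at 30, Q at 20, R at 8, S at 28, T at 18, U at 26, V at 27. The latest is hour 30.

30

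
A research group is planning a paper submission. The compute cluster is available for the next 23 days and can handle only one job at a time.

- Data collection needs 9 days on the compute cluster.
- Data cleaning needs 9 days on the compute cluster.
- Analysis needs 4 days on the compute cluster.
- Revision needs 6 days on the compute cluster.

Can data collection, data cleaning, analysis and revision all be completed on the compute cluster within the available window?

Running back to back, the jobs need 9 + 9 + 4 + 6 = 28 days on the compute cluster.
Since 28 > 23, they cannot all fit.

No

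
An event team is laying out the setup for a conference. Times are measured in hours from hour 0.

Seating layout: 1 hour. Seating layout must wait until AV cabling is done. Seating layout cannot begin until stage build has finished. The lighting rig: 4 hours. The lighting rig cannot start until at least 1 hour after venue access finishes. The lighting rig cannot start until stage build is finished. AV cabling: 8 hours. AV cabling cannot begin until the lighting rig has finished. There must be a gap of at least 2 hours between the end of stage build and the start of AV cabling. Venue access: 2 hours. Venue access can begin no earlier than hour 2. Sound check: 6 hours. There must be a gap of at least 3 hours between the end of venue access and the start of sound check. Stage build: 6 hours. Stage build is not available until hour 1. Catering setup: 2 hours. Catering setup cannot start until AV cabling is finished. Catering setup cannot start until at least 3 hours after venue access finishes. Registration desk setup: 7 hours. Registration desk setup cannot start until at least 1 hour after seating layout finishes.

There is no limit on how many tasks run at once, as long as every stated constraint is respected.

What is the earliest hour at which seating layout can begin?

Stage build waits on its own release at hour 1, so it starts at hour 1 and finishes at 1 + 6 = hour 7.
Venue access cannot begin until its own release at hour 2. It runs from hour 2 to 2 + 2 = hour 4.
For the lighting rig: venue access (finishes hour 4, plus 1-hour gap → hour 5); stage build (finishes hour 7). Taking the maximum gives a start of hour 7, and it finishes at 7 + 4 = hour 11.
AV cabling cannot start until the lighting rig (finishes hour 11); stage build (finishes hour 7, plus 2-hour gap → hour 9). The controlling bound is hour 11, so AV cabling finishes at 11 + 8 = hour 19.
Seating layout waits on AV cabling (finishes hour 19); stage build (finishes hour 7). The latest of these is hour 19, which is the earliest seating layout can start.

19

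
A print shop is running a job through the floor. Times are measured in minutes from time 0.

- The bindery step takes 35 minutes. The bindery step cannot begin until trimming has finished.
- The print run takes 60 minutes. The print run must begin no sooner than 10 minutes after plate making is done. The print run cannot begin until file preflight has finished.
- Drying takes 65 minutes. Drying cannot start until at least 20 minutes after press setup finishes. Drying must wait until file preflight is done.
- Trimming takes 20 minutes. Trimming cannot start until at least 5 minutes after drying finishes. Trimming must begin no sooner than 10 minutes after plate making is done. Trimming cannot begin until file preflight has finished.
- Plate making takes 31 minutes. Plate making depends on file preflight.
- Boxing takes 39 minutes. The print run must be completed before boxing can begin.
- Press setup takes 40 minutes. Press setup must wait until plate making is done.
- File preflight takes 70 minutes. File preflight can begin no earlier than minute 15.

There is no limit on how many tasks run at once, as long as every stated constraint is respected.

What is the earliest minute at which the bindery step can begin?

266

After its own release at minute 15, file preflight can start at minute 15 and finishes at minute 85.
After file preflight (finishes minute 85), plate making can start at minute 85 and finishes at minute 116.
After plate making (finishes minute 116), press setup can start at minute 116 and finishes at minute 156.
Drying has to wait for press setup (finishes minute 156, plus 20-minute gap → minute 176); file preflight (finishes minute 85). The latest of these is minute 176, so drying runs minute 176 to 176 + 65 = minute 241.
Trimming cannot start until drying (finishes minute 241, plus 5-minute gap → minute 246); plate making (finishes minute 116, plus 10-minute gap → minute 126); file preflight (finishes minute 85). The controlling bound is minute 246, so trimming finishes at 246 + 20 = minute 266.
The bindery step waits on trimming (finishes minute 266), so the earliest it can start is minute 266.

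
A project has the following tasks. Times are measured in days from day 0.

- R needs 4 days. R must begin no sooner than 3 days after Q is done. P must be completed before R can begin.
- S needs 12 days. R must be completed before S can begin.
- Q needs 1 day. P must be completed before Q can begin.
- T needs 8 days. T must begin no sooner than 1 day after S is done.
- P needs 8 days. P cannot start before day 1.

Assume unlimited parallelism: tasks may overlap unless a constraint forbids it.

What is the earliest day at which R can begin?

13

After its own release at day 1, P can start at day 1 and finishes at day 9.
After P (finishes day 9), Q can start at day 9 and finishes at day 10.
R waits on Q (finishes day 10, plus 3-day gap → day 13); P (finishes day 9). The latest of these is day 13, which is the earliest R can start.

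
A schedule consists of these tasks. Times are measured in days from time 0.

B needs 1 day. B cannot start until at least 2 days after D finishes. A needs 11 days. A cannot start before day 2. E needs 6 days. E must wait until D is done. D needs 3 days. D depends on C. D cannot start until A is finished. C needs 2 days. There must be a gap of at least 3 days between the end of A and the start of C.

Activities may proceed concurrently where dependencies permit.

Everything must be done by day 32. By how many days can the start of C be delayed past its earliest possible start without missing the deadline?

5

After its own release at day 2, A can start at day 2 and finishes at day 13.
After A (finishes day 13, plus 3-day gap → day 16), C can start at day 16 and finishes at day 18.

Working backward from the deadline:
B has no dependents, so it just needs to finish by day 32. Starting by 32 − 1 = day 31 achieves that.
E must finish by day 32; it takes 6 days, so it must start by 32 − 6 = day 26.
D has several dependents: B (must start by day 31, minus 2-day gap → day 29); E (must start by day 26). The earliest of those limits is day 26, so D must start by 26 − 3 = day 23.
Since D (must start by day 23) depends on it, C must finish by day 23. Backing off its 2-day duration gives a latest start of day 21.
So C can start as early as day 16 and as late as day 21, giving 21 − 16 = 5 days of slack.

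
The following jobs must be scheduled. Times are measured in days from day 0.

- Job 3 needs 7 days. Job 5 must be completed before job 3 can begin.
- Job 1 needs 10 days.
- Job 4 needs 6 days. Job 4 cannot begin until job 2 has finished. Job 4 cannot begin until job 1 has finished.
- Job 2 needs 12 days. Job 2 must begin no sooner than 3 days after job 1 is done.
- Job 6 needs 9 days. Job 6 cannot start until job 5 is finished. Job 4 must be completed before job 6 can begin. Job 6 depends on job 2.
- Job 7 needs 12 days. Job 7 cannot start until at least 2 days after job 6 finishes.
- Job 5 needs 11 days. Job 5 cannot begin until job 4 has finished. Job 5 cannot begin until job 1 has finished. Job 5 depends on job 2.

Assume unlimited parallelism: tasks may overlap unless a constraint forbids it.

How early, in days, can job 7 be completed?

Job 1 can start immediately at day 0; it finishes at day 10.
After job 1 (finishes day 10, plus 3-day gap → day 13), job 2 can start at day 13 and finishes at day 25.
Job 4 has to wait for job 2 (finishes day 25); job 1 (finishes day 10). The latest of these is day 25, so job 4 runs day 25 to 25 + 6 = day 31.
Job 5 cannot start until job 4 (finishes day 31); job 1 (finishes day 10); job 2 (finishes day 25). The controlling bound is day 31, so job 5 finishes at 31 + 11 = day 42.
Job 6 needs all of job 5 (finishes day 42); job 4 (finishes day 31); job 2 (finishes day 25). That puts its earliest start at day 42; it finishes at 42 + 9 = day 51.
Job 7 cannot begin until job 6 (finishes day 51, plus 2-day gap → day 53). It runs from day 53 to 53 + 12 = day 65.

65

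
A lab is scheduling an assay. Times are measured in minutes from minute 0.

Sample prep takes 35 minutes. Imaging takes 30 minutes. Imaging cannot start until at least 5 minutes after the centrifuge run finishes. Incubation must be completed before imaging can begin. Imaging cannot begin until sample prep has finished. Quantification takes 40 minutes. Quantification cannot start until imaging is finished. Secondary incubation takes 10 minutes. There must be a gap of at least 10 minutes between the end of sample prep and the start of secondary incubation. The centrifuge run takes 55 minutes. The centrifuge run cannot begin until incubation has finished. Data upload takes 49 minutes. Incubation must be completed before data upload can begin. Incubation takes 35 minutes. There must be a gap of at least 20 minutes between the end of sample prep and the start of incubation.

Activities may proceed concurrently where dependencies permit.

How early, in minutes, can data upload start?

90

Sample prep can start immediately at minute 0; it finishes at minute 35.
After sample prep (finishes minute 35, plus 20-minute gap → minute 55), incubation can start at minute 55 and finishes at minute 90.
Data upload waits on incubation (finishes minute 90), so the earliest it can start is minute 90.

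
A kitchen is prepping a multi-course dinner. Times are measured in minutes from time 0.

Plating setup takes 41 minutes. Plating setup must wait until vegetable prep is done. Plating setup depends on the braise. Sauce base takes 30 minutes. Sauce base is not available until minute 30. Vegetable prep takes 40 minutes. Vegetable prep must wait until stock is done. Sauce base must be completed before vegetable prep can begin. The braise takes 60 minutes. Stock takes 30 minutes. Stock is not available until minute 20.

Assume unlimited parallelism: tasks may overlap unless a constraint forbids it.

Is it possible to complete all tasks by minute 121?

Nothing blocks the braise, so it runs from minute 0 to minute 60.
Sauce base cannot begin until its own release at minute 30. It runs from minute 30 to 30 + 30 = minute 60.
Stock cannot begin until its own release at minute 20. It runs from minute 20 to 20 + 30 = minute 50.
Vegetable prep cannot start until stock (finishes minute 50); sauce base (finishes minute 60). The controlling bound is minute 60, so vegetable prep finishes at 60 + 40 = minute 100.
Plating setup needs all of vegetable prep (finishes minute 100); the braise (finishes minute 60). That puts its earliest start at minute 100; it finishes at 100 + 41 = minute 141.
The earliest everything can be done is minute 141, which is after the deadline of 121, so it is not possible.

No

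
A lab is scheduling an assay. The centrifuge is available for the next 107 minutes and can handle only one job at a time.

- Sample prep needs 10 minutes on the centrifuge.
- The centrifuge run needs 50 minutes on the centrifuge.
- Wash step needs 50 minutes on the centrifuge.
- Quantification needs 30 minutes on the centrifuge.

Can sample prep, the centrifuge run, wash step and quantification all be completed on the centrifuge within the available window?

Running back to back, the jobs need 10 + 50 + 50 + 30 = 140 minutes on the centrifuge.
Since 140 > 107, they cannot all fit.

No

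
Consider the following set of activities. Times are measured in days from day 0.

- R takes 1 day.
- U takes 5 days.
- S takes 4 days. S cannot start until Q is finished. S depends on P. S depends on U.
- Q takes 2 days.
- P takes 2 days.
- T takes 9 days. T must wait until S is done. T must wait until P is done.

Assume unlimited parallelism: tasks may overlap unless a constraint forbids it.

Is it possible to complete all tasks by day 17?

U can start immediately at day 0; it finishes at day 5.
R has no prerequisites, so it starts at day 0 and finishes at day 1.
Q can start immediately at day 0; it finishes at day 2.
P can start immediately at day 0; it finishes at day 2.
S cannot start until Q (finishes day 2); P (finishes day 2); U (finishes day 5). The controlling bound is day 5, so S finishes at 5 + 4 = day 9.
T has to wait for S (finishes day 9); P (finishes day 2). The latest of these is day 9, so T runs day 9 to 9 + 9 = day 18.
The earliest everything can be done is day 18, which is after the deadline of 17, so it is not possible.

No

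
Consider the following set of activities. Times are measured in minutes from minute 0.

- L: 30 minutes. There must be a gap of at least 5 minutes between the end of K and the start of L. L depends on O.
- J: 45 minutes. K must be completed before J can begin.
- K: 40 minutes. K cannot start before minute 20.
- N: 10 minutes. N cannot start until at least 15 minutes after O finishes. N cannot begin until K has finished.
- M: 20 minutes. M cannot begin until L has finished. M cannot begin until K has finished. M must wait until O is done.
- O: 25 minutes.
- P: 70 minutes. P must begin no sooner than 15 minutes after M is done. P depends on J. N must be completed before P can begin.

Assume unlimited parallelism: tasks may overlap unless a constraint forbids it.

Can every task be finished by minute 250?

Yes

Nothing blocks O, so it runs from minute 0 to minute 25.
K waits on its own release at minute 20, so it starts at minute 20 and finishes at 20 + 40 = minute 60.
For N: O (finishes minute 25, plus 15-minute gap → minute 40); K (finishes minute 60). Taking the maximum gives a start of minute 60, and it finishes at 60 + 10 = minute 70.
L has to wait for K (finishes minute 60, plus 5-minute gap → minute 65); O (finishes minute 25). The latest of these is minute 65, so L runs minute 65 to 65 + 30 = minute 95.
M cannot start until L (finishes minute 95); K (finishes minute 60); O (finishes minute 25). The controlling bound is minute 95, so M finishes at 95 + 20 = minute 115.
J waits on K (finishes minute 60), so it starts at minute 60 and finishes at 60 + 45 = minute 105.
For P: M (finishes minute 115, plus 15-minute gap → minute 130); J (finishes minute 105); N (finishes minute 70). Taking the maximum gives a start of minute 130, and it finishes at 130 + 70 = minute 200.
Every task is finished by minute 200, which is no later than the deadline of 250, so the schedule is feasible.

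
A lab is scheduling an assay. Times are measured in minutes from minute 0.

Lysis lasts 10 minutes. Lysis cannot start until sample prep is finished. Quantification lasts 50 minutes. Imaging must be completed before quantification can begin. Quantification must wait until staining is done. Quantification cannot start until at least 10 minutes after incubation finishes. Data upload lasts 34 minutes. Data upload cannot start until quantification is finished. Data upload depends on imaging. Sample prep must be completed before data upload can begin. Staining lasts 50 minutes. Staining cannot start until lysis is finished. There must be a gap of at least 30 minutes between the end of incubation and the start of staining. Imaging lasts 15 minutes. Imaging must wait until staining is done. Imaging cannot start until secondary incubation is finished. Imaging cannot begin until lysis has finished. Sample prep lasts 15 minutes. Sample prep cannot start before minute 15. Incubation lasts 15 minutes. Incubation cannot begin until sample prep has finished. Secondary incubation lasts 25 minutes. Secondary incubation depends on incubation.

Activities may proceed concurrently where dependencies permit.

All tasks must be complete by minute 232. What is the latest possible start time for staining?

To finish by minute 232, data upload (duration 34) must start no later than minute 198.
Quantification has to be done before data upload (must start by minute 198). That means finishing by minute 198, i.e. starting by 198 − 50 = minute 148.
Imaging feeds quantification (must start by minute 148); data upload (must start by minute 198). Taking the minimum, imaging must finish by minute 148 and start by 148 − 15 = minute 133.
Staining has several dependents: imaging (must start by minute 133); quantification (must start by minute 148). The earliest of those limits is minute 133, so staining must start by 133 − 50 = minute 83.

83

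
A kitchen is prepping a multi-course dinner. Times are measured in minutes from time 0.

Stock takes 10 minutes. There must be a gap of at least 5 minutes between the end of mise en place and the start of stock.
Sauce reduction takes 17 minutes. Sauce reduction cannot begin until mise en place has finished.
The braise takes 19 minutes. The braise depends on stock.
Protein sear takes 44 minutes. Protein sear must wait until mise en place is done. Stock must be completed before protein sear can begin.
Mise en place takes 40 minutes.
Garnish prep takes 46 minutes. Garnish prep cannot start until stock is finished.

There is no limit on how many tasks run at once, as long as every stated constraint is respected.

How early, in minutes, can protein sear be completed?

Nothing blocks mise en place, so it runs from minute 0 to minute 40.
After mise en place (finishes minute 40, plus 5-minute gap → minute 45), stock can start at minute 45 and finishes at minute 55.
Protein sear has to wait for mise en place (finishes minute 40); stock (finishes minute 55). The latest of these is minute 55, so protein sear runs minute 55 to 55 + 44 = minute 99.

99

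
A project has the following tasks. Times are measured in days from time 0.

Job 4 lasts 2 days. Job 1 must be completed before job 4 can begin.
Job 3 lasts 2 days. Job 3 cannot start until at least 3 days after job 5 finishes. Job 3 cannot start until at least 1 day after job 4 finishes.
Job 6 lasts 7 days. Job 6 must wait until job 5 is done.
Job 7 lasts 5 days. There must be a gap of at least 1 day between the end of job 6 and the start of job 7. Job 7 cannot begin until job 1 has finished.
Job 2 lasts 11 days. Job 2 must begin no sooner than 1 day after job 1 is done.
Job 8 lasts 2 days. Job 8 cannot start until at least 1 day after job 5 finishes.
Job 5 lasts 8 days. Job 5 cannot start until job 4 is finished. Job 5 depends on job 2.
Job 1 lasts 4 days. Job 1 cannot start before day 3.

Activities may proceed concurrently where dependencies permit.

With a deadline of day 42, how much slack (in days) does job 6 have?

After its own release at day 3, job 1 can start at day 3 and finishes at day 7.
After job 1 (finishes day 7), job 4 can start at day 7 and finishes at day 9.
Job 2 cannot begin until job 1 (finishes day 7, plus 1-day gap → day 8). It runs from day 8 to 8 + 11 = day 19.
Job 5 has to wait for job 4 (finishes day 9); job 2 (finishes day 19). The latest of these is day 19, so job 5 runs day 19 to 19 + 8 = day 27.
Job 6 waits on job 5 (finishes day 27), so it starts at day 27 and finishes at 27 + 7 = day 34.

Working backward from the deadline:
Job 7 must finish by day 42; it takes 5 days, so it must start by 42 − 5 = day 37.
Since job 7 (must start by day 37, minus 1-day gap → day 36) depends on it, job 6 must finish by day 36. Backing off its 7-day duration gives a latest start of day 29.
So job 6 can start as early as day 27 and as late as day 29, giving 29 − 27 = 2 days of slack.

2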